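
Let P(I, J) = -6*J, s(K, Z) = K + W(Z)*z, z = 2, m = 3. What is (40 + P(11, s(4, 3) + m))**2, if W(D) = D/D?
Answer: 196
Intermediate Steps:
W(D) = 1
s(K, Z) = 2 + K (s(K, Z) = K + 1*2 = K + 2 = 2 + K)
(40 + P(11, s(4, 3) + m))**2 = (40 - 6*((2 + 4) + 3))**2 = (40 - 6*(6 + 3))**2 = (40 - 6*9)**2 = (40 - 54)**2 = (-14)**2 = 196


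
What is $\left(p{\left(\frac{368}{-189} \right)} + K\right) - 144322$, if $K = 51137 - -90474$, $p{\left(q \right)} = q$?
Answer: $- \frac{512747}{189} \approx -2712.9$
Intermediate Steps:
$K = 141611$ ($K = 51137 + 90474 = 141611$)
$\left(p{\left(\frac{368}{-189} \right)} + K\right) - 144322 = \left(\frac{368}{-189} + 141611\right) - 144322 = \left(368 \left(- \frac{1}{189}\right) + 141611\right) - 144322 = \left(- \frac{368}{189} + 141611\right) - 144322 = \frac{26764111}{189} - 144322 = - \frac{512747}{189}$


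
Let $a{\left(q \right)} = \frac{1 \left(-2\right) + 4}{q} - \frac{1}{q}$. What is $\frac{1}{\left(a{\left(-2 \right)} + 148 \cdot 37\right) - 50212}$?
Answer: $- \frac{2}{89473} \approx -2.2353 \cdot 10^{-5}$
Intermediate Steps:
$a{\left(q \right)} = \frac{1}{q}$ ($a{\left(q \right)} = \frac{-2 + 4}{q} - \frac{1}{q} = \frac{2}{q} - \frac{1}{q} = \frac{1}{q}$)
$\frac{1}{\left(a{\left(-2 \right)} + 148 \cdot 37\right) - 50212} = \frac{1}{\left(\frac{1}{-2} + 148 \cdot 37\right) - 50212} = \frac{1}{\left(- \frac{1}{2} + 5476\right) - 50212} = \frac{1}{\frac{10951}{2} - 50212} = \frac{1}{- \frac{89473}{2}} = - \frac{2}{89473}$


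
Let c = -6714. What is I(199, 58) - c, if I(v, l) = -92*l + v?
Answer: 1577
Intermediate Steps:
I(v, l) = v - 92*l
I(199, 58) - c = (199 - 92*58) - 1*(-6714) = (199 - 5336) + 6714 = -5137 + 6714 = 1577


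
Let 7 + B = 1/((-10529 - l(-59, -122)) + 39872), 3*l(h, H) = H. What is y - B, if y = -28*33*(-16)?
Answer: 1303841438/88151 ≈ 14791.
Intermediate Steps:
l(h, H) = H/3
y = 14784 (y = -924*(-16) = 14784)
B = -617054/88151 (B = -7 + 1/((-10529 - (-122)/3) + 39872) = -7 + 1/((-10529 - 1*(-122/3)) + 39872) = -7 + 1/((-10529 + 122/3) + 39872) = -7 + 1/(-31465/3 + 39872) = -7 + 1/(88151/3) = -7 + 3/88151 = -617054/88151 ≈ -7.0000)
y - B = 14784 - 1*(-617054/88151) = 14784 + 617054/88151 = 1303841438/88151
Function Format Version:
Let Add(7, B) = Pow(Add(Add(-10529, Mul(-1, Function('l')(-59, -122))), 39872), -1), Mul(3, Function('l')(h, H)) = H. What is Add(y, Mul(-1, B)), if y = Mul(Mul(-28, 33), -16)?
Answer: Rational(1303841438, 88151) ≈ 14791.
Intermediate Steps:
Function('l')(h, H) = Mul(Rational(1, 3), H)
y = 14784 (y = Mul(-924, -16) = 14784)
B = Rational(-617054, 88151) (B = Add(-7, Pow(Add(Add(-10529, Mul(-1, Mul(Rational(1, 3), -122))), 39872), -1)) = Add(-7, Pow(Add(Add(-10529, Mul(-1, Rational(-122, 3))), 39872), -1)) = Add(-7, Pow(Add(Add(-10529, Rational(122, 3)), 39872), -1)) = Add(-7, Pow(Add(Rational(-31465, 3), 39872), -1)) = Add(-7, Pow(Rational(88151, 3), -1)) = Add(-7, Rational(3, 88151)) = Rational(-617054, 88151) ≈ -7.0000)
Add(y, Mul(-1, B)) = Add(14784, Mul(-1, Rational(-617054, 88151))) = Add(14784, Rational(617054, 88151)) = Rational(1303841438, 88151)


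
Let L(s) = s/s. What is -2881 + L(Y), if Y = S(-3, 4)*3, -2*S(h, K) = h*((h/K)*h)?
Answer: -2880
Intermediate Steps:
S(h, K) = -h³/(2*K) (S(h, K) = -h*(h/K)*h/2 = -h*h²/K/2 = -h³/(2*K))
Y = 81/8 (Y = -½*(-3)³/4*3 = -½*¼*(-27)*3 = (27/8)*3 = 81/8 ≈ 10.125)
L(s) = 1
-2881 + L(Y) = -2881 + 1 = -2880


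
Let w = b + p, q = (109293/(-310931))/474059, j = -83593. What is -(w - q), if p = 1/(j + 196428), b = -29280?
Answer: 486980224050721060616/16631838258553715 ≈ 29280.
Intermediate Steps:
p = 1/112835 (p = 1/(-83593 + 196428) = 1/112835 ≈ 8.8625e-6)
q = -109293/147399638929 (q = (109293*(-1/310931))*(1/474059) = -109293/310931*1/474059 = -109293/147399638929 ≈ -7.4147e-7)
w = -3303808799/112835 (w = -29280 + 1/112835 = -3303808799/112835 ≈ -29280.)
-(w - q) = -(-3303808799/112835 - 1*(-109293/147399638929)) = -(-3303808799/112835 + 109293/147399638929) = -1*(-486980224050721060616/16631838258553715) = 486980224050721060616/16631838258553715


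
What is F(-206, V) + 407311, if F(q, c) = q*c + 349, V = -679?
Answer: 547534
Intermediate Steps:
F(q, c) = 349 + c*q (F(q, c) = c*q + 349 = 349 + c*q)
F(-206, V) + 407311 = (349 - 679*(-206)) + 407311 = (349 + 139874) + 407311 = 140223 + 407311 = 547534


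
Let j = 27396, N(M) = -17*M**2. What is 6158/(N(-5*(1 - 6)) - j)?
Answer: -6158/38021 ≈ -0.16196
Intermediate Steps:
6158/(N(-5*(1 - 6)) - j) = 6158/(-17*25*(1 - 6)**2 - 1*27396) = 6158/(-17*(-5*(-5))**2 - 27396) = 6158/(-17*25**2 - 27396) = 6158/(-17*625 - 27396) = 6158/(-10625 - 27396) = 6158/(-38021) = 6158*(-1/38021) = -6158/38021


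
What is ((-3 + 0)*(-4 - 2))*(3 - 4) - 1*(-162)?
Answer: 144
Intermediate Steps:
((-3 + 0)*(-4 - 2))*(3 - 4) - 1*(-162) = -3*(-6)*(-1) + 162 = 18*(-1) + 162 = -18 + 162 = 144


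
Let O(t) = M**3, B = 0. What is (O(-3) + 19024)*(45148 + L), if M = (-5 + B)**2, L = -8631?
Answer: 1265277533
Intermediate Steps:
M = 25 (M = (-5 + 0)**2 = (-5)**2 = 25)
O(t) = 15625 (O(t) = 25**3 = 15625)
(O(-3) + 19024)*(45148 + L) = (15625 + 19024)*(45148 - 8631) = 34649*36517 = 1265277533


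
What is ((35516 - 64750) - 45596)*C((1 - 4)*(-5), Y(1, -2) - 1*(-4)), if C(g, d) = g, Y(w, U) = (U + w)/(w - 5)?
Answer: -1122450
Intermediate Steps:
Y(w, U) = (U + w)/(-5 + w)
((35516 - 64750) - 45596)*C((1 - 4)*(-5), Y(1, -2) - 1*(-4)) = ((35516 - 64750) - 45596)*((1 - 4)*(-5)) = (-29234 - 45596)*(-3*(-5)) = -74830*15 = -1122450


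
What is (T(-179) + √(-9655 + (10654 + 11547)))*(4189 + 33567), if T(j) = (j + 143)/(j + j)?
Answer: 679608/179 + 113268*√1394 ≈ 4.2328e+6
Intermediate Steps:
T(j) = (143 + j)/(2*j) (T(j) = (143 + j)/((2*j)) = (143 + j)*(1/(2*j)) = (143 + j)/(2*j))
(T(-179) + √(-9655 + (10654 + 11547)))*(4189 + 33567) = ((½)*(143 - 179)/(-179) + √(-9655 + (10654 + 11547)))*(4189 + 33567) = ((½)*(-1/179)*(-36) + √(-9655 + 22201))*37756 = (18/179 + √12546)*37756 = (18/179 + 3*√1394)*37756 = 679608/179 + 113268*√1394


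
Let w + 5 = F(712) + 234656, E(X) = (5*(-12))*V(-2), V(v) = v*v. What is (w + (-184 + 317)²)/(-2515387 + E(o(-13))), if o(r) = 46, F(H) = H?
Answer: -253052/2515627 ≈ -0.10059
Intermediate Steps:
V(v) = v²
E(X) = -240 (E(X) = (5*(-12))*(-2)² = -60*4 = -240)
w = 235363 (w = -5 + (712 + 234656) = -5 + 235368 = 235363)
(w + (-184 + 317)²)/(-2515387 + E(o(-13))) = (235363 + (-184 + 317)²)/(-2515387 - 240) = (235363 + 133²)/(-2515627) = (235363 + 17689)*(-1/2515627) = 253052*(-1/2515627) = -253052/2515627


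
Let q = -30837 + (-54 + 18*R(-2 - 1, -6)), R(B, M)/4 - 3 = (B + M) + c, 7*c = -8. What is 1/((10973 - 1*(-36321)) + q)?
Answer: 7/111221 ≈ 6.2938e-5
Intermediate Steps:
c = -8/7 (c = (⅐)*(-8) = -8/7 ≈ -1.1429)
R(B, M) = 52/7 + 4*B + 4*M (R(B, M) = 12 + 4*((B + M) - 8/7) = 12 + 4*(-8/7 + B + M) = 12 + (-32/7 + 4*B + 4*M) = 52/7 + 4*B + 4*M)
q = -219837/7 (q = -30837 + (-54 + 18*(52/7 + 4*(-2 - 1) + 4*(-6))) = -30837 + (-54 + 18*(52/7 + 4*(-3) - 24)) = -30837 + (-54 + 18*(52/7 - 12 - 24)) = -30837 + (-54 + 18*(-200/7)) = -30837 + (-54 - 3600/7) = -30837 - 3978/7 = -219837/7 ≈ -31405.)
1/((10973 - 1*(-36321)) + q) = 1/((10973 - 1*(-36321)) - 219837/7) = 1/((10973 + 36321) - 219837/7) = 1/(47294 - 219837/7) = 1/(111221/7) = 7/111221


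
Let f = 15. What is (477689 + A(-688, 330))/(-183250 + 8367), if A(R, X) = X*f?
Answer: -482639/174883 ≈ -2.7598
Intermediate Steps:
A(R, X) = 15*X (A(R, X) = X*15 = 15*X)
(477689 + A(-688, 330))/(-183250 + 8367) = (477689 + 15*330)/(-183250 + 8367) = (477689 + 4950)/(-174883) = 482639*(-1/174883) = -482639/174883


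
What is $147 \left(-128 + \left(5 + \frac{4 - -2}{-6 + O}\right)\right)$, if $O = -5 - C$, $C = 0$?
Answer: $- \frac{199773}{11} \approx -18161.0$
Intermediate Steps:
$O = -5$ ($O = -5 - 0 = -5 + 0 = -5$)
$147 \left(-128 + \left(5 + \frac{4 - -2}{-6 + O}\right)\right) = 147 \left(-128 + \left(5 + \frac{4 - -2}{-6 - 5}\right)\right) = 147 \left(-128 + \left(5 + \frac{4 + 2}{-11}\right)\right) = 147 \left(-128 + \left(5 + 6 \left(- \frac{1}{11}\right)\right)\right) = 147 \left(-128 + \left(5 - \frac{6}{11}\right)\right) = 147 \left(-128 + \frac{49}{11}\right) = 147 \left(- \frac{1359}{11}\right) = - \frac{199773}{11}$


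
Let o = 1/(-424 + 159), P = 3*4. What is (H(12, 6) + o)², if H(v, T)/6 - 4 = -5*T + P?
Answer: 495552121/70225 ≈ 7056.6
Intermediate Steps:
P = 12
H(v, T) = 96 - 30*T (H(v, T) = 24 + 6*(-5*T + 12) = 24 + 6*(12 - 5*T) = 24 + (72 - 30*T) = 96 - 30*T)
o = -1/265 (o = 1/(-265) = -1/265 ≈ -0.0037736)
(H(12, 6) + o)² = ((96 - 30*6) - 1/265)² = ((96 - 180) - 1/265)² = (-84 - 1/265)² = (-22261/265)² = 495552121/70225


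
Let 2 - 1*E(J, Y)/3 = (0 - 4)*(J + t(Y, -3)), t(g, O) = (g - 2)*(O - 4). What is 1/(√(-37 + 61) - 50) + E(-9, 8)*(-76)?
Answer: 57017303/1238 - √6/1238 ≈ 46056.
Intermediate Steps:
t(g, O) = (-4 + O)*(-2 + g) (t(g, O) = (-2 + g)*(-4 + O) = (-4 + O)*(-2 + g))
E(J, Y) = 174 - 84*Y + 12*J (E(J, Y) = 6 - 3*(0 - 4)*(J + (8 - 4*Y - 2*(-3) - 3*Y)) = 6 - (-12)*(J + (8 - 4*Y + 6 - 3*Y)) = 6 - (-12)*(J + (14 - 7*Y)) = 6 - (-12)*(14 + J - 7*Y) = 6 - 3*(-56 - 4*J + 28*Y) = 6 + (168 - 84*Y + 12*J) = 174 - 84*Y + 12*J)
1/(√(-37 + 61) - 50) + E(-9, 8)*(-76) = 1/(√(-37 + 61) - 50) + (174 - 84*8 + 12*(-9))*(-76) = 1/(√24 - 50) + (174 - 672 - 108)*(-76) = 1/(2*√6 - 50) - 606*(-76) = 1/(-50 + 2*√6) + 46056 = 46056 + 1/(-50 + 2*√6)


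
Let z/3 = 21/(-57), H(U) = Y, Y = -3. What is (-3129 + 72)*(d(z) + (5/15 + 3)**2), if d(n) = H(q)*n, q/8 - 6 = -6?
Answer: -2513873/57 ≈ -44103.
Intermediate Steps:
q = 0 (q = 48 + 8*(-6) = 48 - 48 = 0)
H(U) = -3
z = -21/19 (z = 3*(21/(-57)) = 3*(21*(-1/57)) = 3*(-7/19) = -21/19 ≈ -1.1053)
d(n) = -3*n
(-3129 + 72)*(d(z) + (5/15 + 3)**2) = (-3129 + 72)*(-3*(-21/19) + (5/15 + 3)**2) = -3057*(63/19 + (5*(1/15) + 3)**2) = -3057*(63/19 + (1/3 + 3)**2) = -3057*(63/19 + (10/3)**2) = -3057*(63/19 + 100/9) = -3057*2467/171 = -2513873/57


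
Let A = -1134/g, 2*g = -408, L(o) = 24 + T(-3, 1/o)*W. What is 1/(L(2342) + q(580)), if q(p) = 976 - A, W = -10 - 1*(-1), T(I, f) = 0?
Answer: 34/33811 ≈ 0.0010056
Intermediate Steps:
W = -9 (W = -10 + 1 = -9)
L(o) = 24 (L(o) = 24 + 0*(-9) = 24 + 0 = 24)
g = -204 (g = (1/2)*(-408) = -204)
A = 189/34 (A = -1134/(-204) = -1134*(-1/204) = 189/34 ≈ 5.5588)
q(p) = 32995/34 (q(p) = 976 - 1*189/34 = 976 - 189/34 = 32995/34)
1/(L(2342) + q(580)) = 1/(24 + 32995/34) = 1/(33811/34) = 34/33811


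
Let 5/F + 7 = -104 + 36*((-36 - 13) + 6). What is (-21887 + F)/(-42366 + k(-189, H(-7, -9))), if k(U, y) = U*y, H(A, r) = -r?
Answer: 36310538/73107153 ≈ 0.49668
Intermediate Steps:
F = -5/1659 (F = 5/(-7 + (-104 + 36*((-36 - 13) + 6))) = 5/(-7 + (-104 + 36*(-49 + 6))) = 5/(-7 + (-104 + 36*(-43))) = 5/(-7 + (-104 - 1548)) = 5/(-7 - 1652) = 5/(-1659) = 5*(-1/1659) = -5/1659 ≈ -0.0030139)
(-21887 + F)/(-42366 + k(-189, H(-7, -9))) = (-21887 - 5/1659)/(-42366 - (-189)*(-9)) = -36310538/(1659*(-42366 - 189*9)) = -36310538/(1659*(-42366 - 1701)) = -36310538/1659/(-44067) = -36310538/1659*(-1/44067) = 36310538/73107153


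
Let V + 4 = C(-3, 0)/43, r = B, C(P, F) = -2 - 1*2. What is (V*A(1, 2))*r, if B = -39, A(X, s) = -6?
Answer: -41184/43 ≈ -957.77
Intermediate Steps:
C(P, F) = -4 (C(P, F) = -2 - 2 = -4)
r = -39
V = -176/43 (V = -4 - 4/43 = -176/43 ≈ -4.0930)
(V*A(1, 2))*r = -176/43*(-6)*(-39) = (1056/43)*(-39) = -41184/43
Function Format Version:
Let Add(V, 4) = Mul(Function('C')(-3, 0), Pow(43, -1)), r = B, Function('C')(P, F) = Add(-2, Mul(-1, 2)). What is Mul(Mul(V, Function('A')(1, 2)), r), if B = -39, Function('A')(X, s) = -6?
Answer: Rational(-41184, 43) ≈ -957.77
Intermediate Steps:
Function('C')(P, F) = -4 (Function('C')(P, F) = Add(-2, -2) = -4)
r = -39
V = Rational(-176, 43) (V = Add(-4, Mul(-4, Pow(43, -1))) = Add(-4, Mul(-4, Rational(1, 43))) = Add(-4, Rational(-4, 43)) = Rational(-176, 43) ≈ -4.0930)
Mul(Mul(V, Function('A')(1, 2)), r) = Mul(Mul(Rational(-176, 43), -6), -39) = Mul(Rational(1056, 43), -39) = Rational(-41184, 43)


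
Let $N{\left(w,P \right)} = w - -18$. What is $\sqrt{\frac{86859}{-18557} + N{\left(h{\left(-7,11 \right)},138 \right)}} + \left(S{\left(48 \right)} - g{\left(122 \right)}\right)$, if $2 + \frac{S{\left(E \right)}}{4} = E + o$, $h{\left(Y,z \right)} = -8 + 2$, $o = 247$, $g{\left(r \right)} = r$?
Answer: $1050 + \frac{5 \sqrt{100820181}}{18557} \approx 1052.7$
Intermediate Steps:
$h{\left(Y,z \right)} = -6$
$S{\left(E \right)} = 980 + 4 E$ ($S{\left(E \right)} = -8 + 4 \left(E + 247\right) = -8 + 4 \left(247 + E\right) = -8 + \left(988 + 4 E\right) = 980 + 4 E$)
$N{\left(w,P \right)} = 18 + w$ ($N{\left(w,P \right)} = w + 18 = 18 + w$)
$\sqrt{\frac{86859}{-18557} + N{\left(h{\left(-7,11 \right)},138 \right)}} + \left(S{\left(48 \right)} - g{\left(122 \right)}\right) = \sqrt{\frac{86859}{-18557} + \left(18 - 6\right)} + \left(\left(980 + 4 \cdot 48\right) - 122\right) = \sqrt{86859 \left(- \frac{1}{18557}\right) + 12} + \left(\left(980 + 192\right) - 122\right) = \sqrt{- \frac{86859}{18557} + 12} + \left(1172 - 122\right) = \sqrt{\frac{135825}{18557}} + 1050 = \frac{5 \sqrt{100820181}}{18557} + 1050 = 1050 + \frac{5 \sqrt{100820181}}{18557}$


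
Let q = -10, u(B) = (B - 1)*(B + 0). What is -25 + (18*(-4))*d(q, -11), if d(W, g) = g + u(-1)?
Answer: 623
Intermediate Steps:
u(B) = B*(-1 + B) (u(B) = (-1 + B)*B = B*(-1 + B))
d(W, g) = 2 + g (d(W, g) = g - (-1 - 1) = g - 1*(-2) = g + 2 = 2 + g)
-25 + (18*(-4))*d(q, -11) = -25 + (18*(-4))*(2 - 11) = -25 - 72*(-9) = -25 + 648 = 623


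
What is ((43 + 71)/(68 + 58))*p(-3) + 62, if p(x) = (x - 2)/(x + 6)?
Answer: 3811/63 ≈ 60.492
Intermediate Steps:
p(x) = (-2 + x)/(6 + x)
((43 + 71)/(68 + 58))*p(-3) + 62 = ((43 + 71)/(68 + 58))*((-2 - 3)/(6 - 3)) + 62 = (114/126)*(-5/3) + 62 = (114*(1/126))*((⅓)*(-5)) + 62 = (19/21)*(-5/3) + 62 = -95/63 + 62 = 3811/63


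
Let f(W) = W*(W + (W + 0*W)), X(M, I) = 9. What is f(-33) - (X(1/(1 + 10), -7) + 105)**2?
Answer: -10818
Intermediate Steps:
f(W) = 2*W**2 (f(W) = W*(W + (W + 0)) = W*(W + W) = W*(2*W) = 2*W**2)
f(-33) - (X(1/(1 + 10), -7) + 105)**2 = 2*(-33)**2 - (9 + 105)**2 = 2*1089 - 1*114**2 = 2178 - 1*12996 = 2178 - 12996 = -10818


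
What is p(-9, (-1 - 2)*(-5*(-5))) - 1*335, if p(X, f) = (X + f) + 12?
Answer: -407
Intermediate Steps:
p(X, f) = 12 + X + f
p(-9, (-1 - 2)*(-5*(-5))) - 1*335 = (12 - 9 + (-1 - 2)*(-5*(-5))) - 1*335 = (12 - 9 - 3*25) - 335 = (12 - 9 - 75) - 335 = -72 - 335 = -407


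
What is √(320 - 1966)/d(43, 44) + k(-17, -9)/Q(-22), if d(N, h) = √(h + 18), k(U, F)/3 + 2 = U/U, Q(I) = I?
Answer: 3/22 + I*√25513/31 ≈ 0.13636 + 5.1525*I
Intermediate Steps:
k(U, F) = -3 (k(U, F) = -6 + 3*(U/U) = -6 + 3*1 = -6 + 3 = -3)
d(N, h) = √(18 + h)
√(320 - 1966)/d(43, 44) + k(-17, -9)/Q(-22) = √(320 - 1966)/(√(18 + 44)) - 3/(-22) = √(-1646)/(√62) - 3*(-1/22) = (I*√1646)*(√62/62) + 3/22 = I*√25513/31 + 3/22 = 3/22 + I*√25513/31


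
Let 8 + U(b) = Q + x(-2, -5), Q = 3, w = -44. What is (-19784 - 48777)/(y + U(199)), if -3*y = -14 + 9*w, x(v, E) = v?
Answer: -205683/389 ≈ -528.75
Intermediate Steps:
U(b) = -7 (U(b) = -8 + (3 - 2) = -8 + 1 = -7)
y = 410/3 (y = -(-14 + 9*(-44))/3 = -(-14 - 396)/3 = -1/3*(-410) = 410/3 ≈ 136.67)
(-19784 - 48777)/(y + U(199)) = (-19784 - 48777)/(410/3 - 7) = -68561/389/3 = -68561*3/389 = -205683/389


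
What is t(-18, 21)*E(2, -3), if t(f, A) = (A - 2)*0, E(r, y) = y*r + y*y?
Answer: 0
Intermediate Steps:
E(r, y) = y² + r*y (E(r, y) = r*y + y² = y² + r*y)
t(f, A) = 0 (t(f, A) = (-2 + A)*0 = 0)
t(-18, 21)*E(2, -3) = 0*(-3*(2 - 3)) = 0*(-3*(-1)) = 0*3 = 0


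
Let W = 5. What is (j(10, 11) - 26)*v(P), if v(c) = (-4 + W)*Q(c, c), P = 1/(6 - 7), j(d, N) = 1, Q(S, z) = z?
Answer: 25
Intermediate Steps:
P = -1 (P = 1/(-1) = -1)
v(c) = c (v(c) = (-4 + 5)*c = 1*c = c)
(j(10, 11) - 26)*v(P) = (1 - 26)*(-1) = -25*(-1) = 25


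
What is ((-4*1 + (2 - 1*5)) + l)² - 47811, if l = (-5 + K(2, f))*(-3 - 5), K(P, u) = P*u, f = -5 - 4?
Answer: -16482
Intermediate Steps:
f = -9
l = 184 (l = (-5 + 2*(-9))*(-3 - 5) = (-5 - 18)*(-8) = -23*(-8) = 184)
((-4*1 + (2 - 1*5)) + l)² - 47811 = ((-4*1 + (2 - 1*5)) + 184)² - 47811 = ((-4 + (2 - 5)) + 184)² - 47811 = ((-4 - 3) + 184)² - 47811 = (-7 + 184)² - 47811 = 177² - 47811 = 31329 - 47811 = -16482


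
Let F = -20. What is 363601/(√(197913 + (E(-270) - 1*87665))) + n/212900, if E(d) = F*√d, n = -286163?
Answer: -286163/212900 + 363601/(2*√(27562 - 15*I*√30)) ≈ 1093.7 + 1.6321*I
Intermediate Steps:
E(d) = -20*√d
363601/(√(197913 + (E(-270) - 1*87665))) + n/212900 = 363601/(√(197913 + (-60*I*√30 - 1*87665))) - 286163/212900 = 363601/(√(197913 + (-60*I*√30 - 87665))) - 286163*1/212900 = 363601/(√(197913 + (-60*I*√30 - 87665))) - 286163/212900 = 363601/(√(197913 + (-87665 - 60*I*√30))) - 286163/212900 = 363601/(√(110248 - 60*I*√30)) - 286163/212900 = 363601/√(110248 - 60*I*√30) - 286163/212900 = -286163/212900 + 363601/√(110248 - 60*I*√30)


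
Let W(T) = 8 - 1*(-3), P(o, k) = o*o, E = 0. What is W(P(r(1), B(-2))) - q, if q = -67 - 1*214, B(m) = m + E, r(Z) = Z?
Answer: 292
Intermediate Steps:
B(m) = m (B(m) = m + 0 = m)
q = -281 (q = -67 - 214 = -281)
P(o, k) = o²
W(T) = 11 (W(T) = 8 + 3 = 11)
W(P(r(1), B(-2))) - q = 11 - 1*(-281) = 11 + 281 = 292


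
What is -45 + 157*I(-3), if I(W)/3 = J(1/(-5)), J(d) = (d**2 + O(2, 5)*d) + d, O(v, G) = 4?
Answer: -12429/25 ≈ -497.16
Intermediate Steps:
J(d) = d**2 + 5*d (J(d) = (d**2 + 4*d) + d = d**2 + 5*d)
I(W) = -72/25 (I(W) = 3*((5 + 1/(-5))/(-5)) = 3*(-(5 - 1/5)/5) = 3*(-1/5*24/5) = 3*(-24/25) = -72/25)
-45 + 157*I(-3) = -45 + 157*(-72/25) = -45 - 11304/25 = -12429/25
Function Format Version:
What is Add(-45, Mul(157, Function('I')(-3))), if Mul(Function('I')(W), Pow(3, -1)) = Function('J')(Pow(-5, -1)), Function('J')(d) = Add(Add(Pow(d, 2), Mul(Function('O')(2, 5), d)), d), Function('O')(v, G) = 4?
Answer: Rational(-12429, 25) ≈ -497.16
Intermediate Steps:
Function('J')(d) = Add(Pow(d, 2), Mul(5, d)) (Function('J')(d) = Add(Add(Pow(d, 2), Mul(4, d)), d) = Add(Pow(d, 2), Mul(5, d)))
Function('I')(W) = Rational(-72, 25) (Function('I')(W) = Mul(3, Mul(Pow(-5, -1), Add(5, Pow(-5, -1)))) = Mul(3, Mul(Rational(-1, 5), Add(5, Rational(-1, 5)))) = Mul(3, Mul(Rational(-1, 5), Rational(24, 5))) = Mul(3, Rational(-24, 25)) = Rational(-72, 25))
Add(-45, Mul(157, Function('I')(-3))) = Add(-45, Mul(157, Rational(-72, 25))) = Add(-45, Rational(-11304, 25)) = Rational(-12429, 25)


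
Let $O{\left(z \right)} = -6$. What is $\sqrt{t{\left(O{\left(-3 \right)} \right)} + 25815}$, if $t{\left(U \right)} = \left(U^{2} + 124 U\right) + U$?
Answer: $3 \sqrt{2789} \approx 158.43$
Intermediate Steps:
$t{\left(U \right)} = U^{2} + 125 U$
$\sqrt{t{\left(O{\left(-3 \right)} \right)} + 25815} = \sqrt{- 6 \left(125 - 6\right) + 25815} = \sqrt{\left(-6\right) 119 + 25815} = \sqrt{-714 + 25815} = \sqrt{25101} = 3 \sqrt{2789}$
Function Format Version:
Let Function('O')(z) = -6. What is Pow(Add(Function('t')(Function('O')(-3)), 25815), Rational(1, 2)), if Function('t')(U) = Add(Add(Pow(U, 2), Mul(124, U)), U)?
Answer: Mul(3, Pow(2789, Rational(1, 2))) ≈ 158.43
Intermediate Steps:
Function('t')(U) = Add(Pow(U, 2), Mul(125, U))
Pow(Add(Function('t')(Function('O')(-3)), 25815), Rational(1, 2)) = Pow(Add(Mul(-6, Add(125, -6)), 25815), Rational(1, 2)) = Pow(Add(Mul(-6, 119), 25815), Rational(1, 2)) = Pow(Add(-714, 25815), Rational(1, 2)) = Pow(25101, Rational(1, 2)) = Mul(3, Pow(2789, Rational(1, 2)))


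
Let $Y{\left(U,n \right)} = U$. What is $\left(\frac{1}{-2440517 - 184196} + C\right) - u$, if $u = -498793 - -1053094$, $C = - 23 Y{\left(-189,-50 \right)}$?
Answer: $- \frac{1443471413203}{2624713} \approx -5.4995 \cdot 10^{5}$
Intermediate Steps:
$C = 4347$ ($C = \left(-23\right) \left(-189\right) = 4347$)
$u = 554301$ ($u = -498793 + 1053094 = 554301$)
$\left(\frac{1}{-2440517 - 184196} + C\right) - u = \left(\frac{1}{-2440517 - 184196} + 4347\right) - 554301 = \left(\frac{1}{-2624713} + 4347\right) - 554301 = \left(- \frac{1}{2624713} + 4347\right) - 554301 = \frac{11409627410}{2624713} - 554301 = - \frac{1443471413203}{2624713}$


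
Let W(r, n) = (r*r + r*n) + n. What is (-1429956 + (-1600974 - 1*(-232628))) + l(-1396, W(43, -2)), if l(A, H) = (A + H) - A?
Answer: -2796541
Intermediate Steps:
W(r, n) = n + r² + n*r (W(r, n) = (r² + n*r) + n = n + r² + n*r)
l(A, H) = H
(-1429956 + (-1600974 - 1*(-232628))) + l(-1396, W(43, -2)) = (-1429956 + (-1600974 - 1*(-232628))) + (-2 + 43² - 2*43) = (-1429956 + (-1600974 + 232628)) + (-2 + 1849 - 86) = (-1429956 - 1368346) + 1761 = -2798302 + 1761 = -2796541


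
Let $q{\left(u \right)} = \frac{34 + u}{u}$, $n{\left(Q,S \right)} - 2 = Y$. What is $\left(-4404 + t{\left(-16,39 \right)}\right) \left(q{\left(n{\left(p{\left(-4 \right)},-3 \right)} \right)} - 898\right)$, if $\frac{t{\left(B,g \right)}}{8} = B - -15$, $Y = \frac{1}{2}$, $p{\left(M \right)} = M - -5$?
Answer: $\frac{19487804}{5} \approx 3.8976 \cdot 10^{6}$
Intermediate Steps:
$p{\left(M \right)} = 5 + M$ ($p{\left(M \right)} = M + 5 = 5 + M$)
$Y = \frac{1}{2} \approx 0.5$
$n{\left(Q,S \right)} = \frac{5}{2}$ ($n{\left(Q,S \right)} = 2 + \frac{1}{2} = \frac{5}{2}$)
$t{\left(B,g \right)} = 120 + 8 B$ ($t{\left(B,g \right)} = 8 \left(B - -15\right) = 8 \left(B + 15\right) = 8 \left(15 + B\right) = 120 + 8 B$)
$q{\left(u \right)} = \frac{34 + u}{u}$
$\left(-4404 + t{\left(-16,39 \right)}\right) \left(q{\left(n{\left(p{\left(-4 \right)},-3 \right)} \right)} - 898\right) = \left(-4404 + \left(120 + 8 \left(-16\right)\right)\right) \left(\frac{34 + \frac{5}{2}}{\frac{5}{2}} - 898\right) = \left(-4404 + \left(120 - 128\right)\right) \left(\frac{2}{5} \cdot \frac{73}{2} - 898\right) = \left(-4404 - 8\right) \left(\frac{73}{5} - 898\right) = \left(-4412\right) \left(- \frac{4417}{5}\right) = \frac{19487804}{5}$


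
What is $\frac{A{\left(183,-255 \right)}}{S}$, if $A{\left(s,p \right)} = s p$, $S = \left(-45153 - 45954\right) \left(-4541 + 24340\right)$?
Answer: $\frac{5185}{200425277} \approx 2.587 \cdot 10^{-5}$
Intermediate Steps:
$S = -1803827493$ ($S = \left(-91107\right) 19799 = -1803827493$)
$A{\left(s,p \right)} = p s$
$\frac{A{\left(183,-255 \right)}}{S} = \frac{\left(-255\right) 183}{-1803827493} = \left(-46665\right) \left(- \frac{1}{1803827493}\right) = \frac{5185}{200425277}$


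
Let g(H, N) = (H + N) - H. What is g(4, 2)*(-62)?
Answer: -124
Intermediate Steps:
g(H, N) = N
g(4, 2)*(-62) = 2*(-62) = -124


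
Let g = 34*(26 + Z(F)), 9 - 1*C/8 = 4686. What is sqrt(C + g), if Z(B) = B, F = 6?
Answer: 2*I*sqrt(9082) ≈ 190.6*I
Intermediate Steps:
C = -37416 (C = 72 - 8*4686 = 72 - 37488 = -37416)
g = 1088 (g = 34*(26 + 6) = 34*32 = 1088)
sqrt(C + g) = sqrt(-37416 + 1088) = sqrt(-36328) = 2*I*sqrt(9082)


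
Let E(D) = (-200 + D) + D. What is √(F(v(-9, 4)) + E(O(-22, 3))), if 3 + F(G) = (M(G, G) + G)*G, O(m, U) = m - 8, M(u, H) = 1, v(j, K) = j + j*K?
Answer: √1717 ≈ 41.437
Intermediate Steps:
v(j, K) = j + K*j
O(m, U) = -8 + m
F(G) = -3 + G*(1 + G) (F(G) = -3 + (1 + G)*G = -3 + G*(1 + G))
E(D) = -200 + 2*D
√(F(v(-9, 4)) + E(O(-22, 3))) = √((-3 - 9*(1 + 4) + (-9*(1 + 4))²) + (-200 + 2*(-8 - 22))) = √((-3 - 9*5 + (-9*5)²) + (-200 + 2*(-30))) = √((-3 - 45 + (-45)²) + (-200 - 60)) = √((-3 - 45 + 2025) - 260) = √(1977 - 260) = √1717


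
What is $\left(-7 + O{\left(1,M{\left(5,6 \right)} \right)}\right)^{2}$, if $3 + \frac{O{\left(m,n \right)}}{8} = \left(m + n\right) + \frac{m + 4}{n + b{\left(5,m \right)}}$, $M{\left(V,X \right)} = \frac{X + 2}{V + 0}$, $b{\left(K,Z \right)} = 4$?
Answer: $\frac{11449}{1225} \approx 9.3461$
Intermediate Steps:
$M{\left(V,X \right)} = \frac{2 + X}{V}$
$O{\left(m,n \right)} = -24 + 8 m + 8 n + \frac{8 \left(4 + m\right)}{4 + n}$ ($O{\left(m,n \right)} = -24 + 8 \left(\left(m + n\right) + \frac{m + 4}{n + 4}\right) = -24 + 8 \left(\left(m + n\right) + \frac{4 + m}{4 + n}\right) = -24 + 8 \left(m + n + \frac{4 + m}{4 + n}\right) = -24 + \left(8 m + 8 n + \frac{8 \left(4 + m\right)}{4 + n}\right) = -24 + 8 m + 8 n + \frac{8 \left(4 + m\right)}{4 + n}$)
$\left(-7 + O{\left(1,M{\left(5,6 \right)} \right)}\right)^{2} = \left(-7 + \frac{8 \left(-8 + \frac{2 + 6}{5} + \left(\frac{2 + 6}{5}\right)^{2} + 5 \cdot 1 + 1 \frac{2 + 6}{5}\right)}{4 + \frac{2 + 6}{5}}\right)^{2} = \left(-7 + \frac{8 \left(-8 + \frac{1}{5} \cdot 8 + \left(\frac{1}{5} \cdot 8\right)^{2} + 5 + 1 \cdot \frac{1}{5} \cdot 8\right)}{4 + \frac{1}{5} \cdot 8}\right)^{2} = \left(-7 + \frac{8 \left(-8 + \frac{8}{5} + \left(\frac{8}{5}\right)^{2} + 5 + 1 \cdot \frac{8}{5}\right)}{4 + \frac{8}{5}}\right)^{2} = \left(-7 + \frac{8 \left(-8 + \frac{8}{5} + \frac{64}{25} + 5 + \frac{8}{5}\right)}{\frac{28}{5}}\right)^{2} = \left(-7 + 8 \cdot \frac{5}{28} \cdot \frac{69}{25}\right)^{2} = \left(-7 + \frac{138}{35}\right)^{2} = \left(- \frac{107}{35}\right)^{2} = \frac{11449}{1225}$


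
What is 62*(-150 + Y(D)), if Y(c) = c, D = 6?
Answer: -8928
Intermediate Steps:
62*(-150 + Y(D)) = 62*(-150 + 6) = 62*(-144) = -8928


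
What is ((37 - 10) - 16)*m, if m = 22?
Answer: 242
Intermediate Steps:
((37 - 10) - 16)*m = ((37 - 10) - 16)*22 = (27 - 16)*22 = 11*22 = 242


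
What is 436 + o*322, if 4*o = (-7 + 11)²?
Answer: 1724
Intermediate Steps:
o = 4 (o = (-7 + 11)²/4 = (¼)*4² = (¼)*16 = 4)
436 + o*322 = 436 + 4*322 = 436 + 1288 = 1724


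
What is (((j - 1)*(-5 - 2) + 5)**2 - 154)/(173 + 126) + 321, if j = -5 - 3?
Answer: 100449/299 ≈ 335.95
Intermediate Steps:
j = -8
(((j - 1)*(-5 - 2) + 5)**2 - 154)/(173 + 126) + 321 = (((-8 - 1)*(-5 - 2) + 5)**2 - 154)/(173 + 126) + 321 = ((-9*(-7) + 5)**2 - 154)/299 + 321 = ((63 + 5)**2 - 154)*(1/299) + 321 = (68**2 - 154)*(1/299) + 321 = (4624 - 154)*(1/299) + 321 = 4470*(1/299) + 321 = 4470/299 + 321 = 100449/299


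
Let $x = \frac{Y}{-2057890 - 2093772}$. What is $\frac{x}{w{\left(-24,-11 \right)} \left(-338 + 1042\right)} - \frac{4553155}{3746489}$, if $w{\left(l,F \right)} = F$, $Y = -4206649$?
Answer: $- \frac{146401835801121201}{120451384177976192} \approx -1.2154$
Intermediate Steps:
$x = \frac{4206649}{4151662}$ ($x = - \frac{4206649}{-2057890 - 2093772} = - \frac{4206649}{-4151662} = \left(-4206649\right) \left(- \frac{1}{4151662}\right) = \frac{4206649}{4151662} \approx 1.0132$)
$\frac{x}{w{\left(-24,-11 \right)} \left(-338 + 1042\right)} - \frac{4553155}{3746489} = \frac{4206649}{4151662 \left(- 11 \left(-338 + 1042\right)\right)} - \frac{4553155}{3746489} = \frac{4206649}{4151662 \left(\left(-11\right) 704\right)} - \frac{4553155}{3746489} = \frac{4206649}{4151662 \left(-7744\right)} - \frac{4553155}{3746489} = \frac{4206649}{4151662} \left(- \frac{1}{7744}\right) - \frac{4553155}{3746489} = - \frac{4206649}{32150470528} - \frac{4553155}{3746489} = - \frac{146401835801121201}{120451384177976192}$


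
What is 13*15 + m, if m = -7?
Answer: 188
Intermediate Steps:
13*15 + m = 13*15 - 7 = 195 - 7 = 188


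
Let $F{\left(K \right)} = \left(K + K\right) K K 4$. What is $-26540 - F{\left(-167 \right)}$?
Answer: $37233164$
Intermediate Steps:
$F{\left(K \right)} = 8 K^{3}$ ($F{\left(K \right)} = 2 K K^{2} \cdot 4 = 2 K^{3} \cdot 4 = 8 K^{3}$)
$-26540 - F{\left(-167 \right)} = -26540 - 8 \left(-167\right)^{3} = -26540 - 8 \left(-4657463\right) = -26540 - -37259704 = -26540 + 37259704 = 37233164$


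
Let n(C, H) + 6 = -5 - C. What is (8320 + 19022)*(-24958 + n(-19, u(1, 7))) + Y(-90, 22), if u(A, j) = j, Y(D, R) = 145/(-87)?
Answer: -2046548705/3 ≈ -6.8218e+8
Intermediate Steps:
Y(D, R) = -5/3 (Y(D, R) = 145*(-1/87) = -5/3)
n(C, H) = -11 - C (n(C, H) = -6 + (-5 - C) = -11 - C)
(8320 + 19022)*(-24958 + n(-19, u(1, 7))) + Y(-90, 22) = (8320 + 19022)*(-24958 + (-11 - 1*(-19))) - 5/3 = 27342*(-24958 + (-11 + 19)) - 5/3 = 27342*(-24958 + 8) - 5/3 = 27342*(-24950) - 5/3 = -682182900 - 5/3 = -2046548705/3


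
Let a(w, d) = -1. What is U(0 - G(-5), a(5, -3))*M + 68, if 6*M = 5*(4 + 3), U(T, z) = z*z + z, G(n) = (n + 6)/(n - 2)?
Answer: 68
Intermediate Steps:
G(n) = (6 + n)/(-2 + n)
U(T, z) = z + z² (U(T, z) = z² + z = z + z²)
M = 35/6 (M = (5*(4 + 3))/6 = (5*7)/6 = (⅙)*35 = 35/6 ≈ 5.8333)
U(0 - G(-5), a(5, -3))*M + 68 = -(1 - 1)*(35/6) + 68 = -1*0*(35/6) + 68 = 0*(35/6) + 68 = 0 + 68 = 68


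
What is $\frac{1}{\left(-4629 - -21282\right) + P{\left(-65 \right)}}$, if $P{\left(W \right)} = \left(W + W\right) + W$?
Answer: $\frac{1}{16458} \approx 6.0761 \cdot 10^{-5}$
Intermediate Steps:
$P{\left(W \right)} = 3 W$ ($P{\left(W \right)} = 2 W + W = 3 W$)
$\frac{1}{\left(-4629 - -21282\right) + P{\left(-65 \right)}} = \frac{1}{\left(-4629 - -21282\right) + 3 \left(-65\right)} = \frac{1}{\left(-4629 + 21282\right) - 195} = \frac{1}{16653 - 195} = \frac{1}{16458}$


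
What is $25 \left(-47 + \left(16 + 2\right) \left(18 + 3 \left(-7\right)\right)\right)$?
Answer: $-2525$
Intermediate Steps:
$25 \left(-47 + \left(16 + 2\right) \left(18 + 3 \left(-7\right)\right)\right) = 25 \left(-47 + 18 \left(18 - 21\right)\right) = 25 \left(-47 + 18 \left(-3\right)\right) = 25 \left(-47 - 54\right) = 25 \left(-101\right) = -2525$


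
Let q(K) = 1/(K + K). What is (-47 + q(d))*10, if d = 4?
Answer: -1875/4 ≈ -468.75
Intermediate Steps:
q(K) = 1/(2*K)
(-47 + q(d))*10 = (-47 + (½)/4)*10 = (-47 + (½)*(¼))*10 = (-47 + ⅛)*10 = -375/8*10 = -1875/4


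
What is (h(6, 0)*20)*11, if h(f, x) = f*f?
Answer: 7920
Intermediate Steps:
h(f, x) = f**2
(h(6, 0)*20)*11 = (6**2*20)*11 = (36*20)*11 = 720*11 = 7920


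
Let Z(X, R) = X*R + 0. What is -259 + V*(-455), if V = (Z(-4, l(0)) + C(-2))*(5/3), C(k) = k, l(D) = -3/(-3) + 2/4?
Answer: 17423/3 ≈ 5807.7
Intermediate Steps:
l(D) = 3/2 (l(D) = -3*(-1/3) + 2*(1/4) = 1 + 1/2 = 3/2)
Z(X, R) = R*X (Z(X, R) = R*X + 0 = R*X)
V = -40/3 (V = ((3/2)*(-4) - 2)*(5/3) = (-6 - 2)*(5*(1/3)) = -8*5/3 = -40/3 ≈ -13.333)
-259 + V*(-455) = -259 - 40/3*(-455) = -259 + 18200/3 = 17423/3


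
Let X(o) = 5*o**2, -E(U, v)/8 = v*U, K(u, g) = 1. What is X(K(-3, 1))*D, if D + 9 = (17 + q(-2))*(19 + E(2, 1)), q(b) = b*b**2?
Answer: 90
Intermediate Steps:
E(U, v) = -8*U*v (E(U, v) = -8*v*U = -8*U*v)
q(b) = b**3
D = 18 (D = -9 + (17 + (-2)**3)*(19 - 8*2*1) = -9 + (17 - 8)*(19 - 16) = -9 + 9*3 = -9 + 27 = 18)
X(K(-3, 1))*D = (5*1**2)*18 = (5*1)*18 = 5*18 = 90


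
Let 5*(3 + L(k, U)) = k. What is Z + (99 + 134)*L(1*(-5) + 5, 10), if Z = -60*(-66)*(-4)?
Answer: -16539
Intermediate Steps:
L(k, U) = -3 + k/5
Z = -15840 (Z = 3960*(-4) = -15840)
Z + (99 + 134)*L(1*(-5) + 5, 10) = -15840 + (99 + 134)*(-3 + (1*(-5) + 5)/5) = -15840 + 233*(-3 + (-5 + 5)/5) = -15840 + 233*(-3 + (⅕)*0) = -15840 + 233*(-3 + 0) = -15840 + 233*(-3) = -15840 - 699 = -16539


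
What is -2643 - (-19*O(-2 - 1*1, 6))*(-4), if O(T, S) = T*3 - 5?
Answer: -1579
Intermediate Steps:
O(T, S) = -5 + 3*T (O(T, S) = 3*T - 5 = -5 + 3*T)
-2643 - (-19*O(-2 - 1*1, 6))*(-4) = -2643 - (-19*(-5 + 3*(-2 - 1*1)))*(-4) = -2643 - (-19*(-5 + 3*(-2 - 1)))*(-4) = -2643 - (-19*(-5 + 3*(-3)))*(-4) = -2643 - (-19*(-5 - 9))*(-4) = -2643 - (-19*(-14))*(-4) = -2643 - 266*(-4) = -2643 - 1*(-1064) = -2643 + 1064 = -1579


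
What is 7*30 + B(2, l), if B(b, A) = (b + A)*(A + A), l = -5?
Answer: 240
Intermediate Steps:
B(b, A) = 2*A*(A + b) (B(b, A) = (A + b)*(2*A) = 2*A*(A + b))
7*30 + B(2, l) = 7*30 + 2*(-5)*(-5 + 2) = 210 + 2*(-5)*(-3) = 210 + 30 = 240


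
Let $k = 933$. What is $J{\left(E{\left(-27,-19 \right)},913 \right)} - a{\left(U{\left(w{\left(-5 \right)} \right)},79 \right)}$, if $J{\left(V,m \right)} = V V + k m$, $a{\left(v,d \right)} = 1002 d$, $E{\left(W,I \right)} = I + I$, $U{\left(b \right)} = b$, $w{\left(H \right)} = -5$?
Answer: $774115$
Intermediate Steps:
$E{\left(W,I \right)} = 2 I$
$J{\left(V,m \right)} = V^{2} + 933 m$ ($J{\left(V,m \right)} = V V + 933 m = V^{2} + 933 m$)
$J{\left(E{\left(-27,-19 \right)},913 \right)} - a{\left(U{\left(w{\left(-5 \right)} \right)},79 \right)} = \left(\left(2 \left(-19\right)\right)^{2} + 933 \cdot 913\right) - 1002 \cdot 79 = \left(\left(-38\right)^{2} + 851829\right) - 79158 = \left(1444 + 851829\right) - 79158 = 853273 - 79158 = 774115$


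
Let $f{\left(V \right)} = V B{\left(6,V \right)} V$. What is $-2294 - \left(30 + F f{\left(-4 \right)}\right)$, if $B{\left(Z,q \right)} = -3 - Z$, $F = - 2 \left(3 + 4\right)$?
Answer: $-4340$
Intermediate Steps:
$F = -14$ ($F = \left(-2\right) 7 = -14$)
$f{\left(V \right)} = - 9 V^{2}$ ($f{\left(V \right)} = V \left(-3 - 6\right) V = V \left(-9\right) V = - 9 V V = - 9 V^{2}$)
$-2294 - \left(30 + F f{\left(-4 \right)}\right) = -2294 - \left(30 - 14 \left(- 9 \left(-4\right)^{2}\right)\right) = -2294 - \left(30 - 14 \left(\left(-9\right) 16\right)\right) = -2294 - \left(30 - -2016\right) = -2294 - \left(30 + 2016\right) = -2294 - 2046 = -4340$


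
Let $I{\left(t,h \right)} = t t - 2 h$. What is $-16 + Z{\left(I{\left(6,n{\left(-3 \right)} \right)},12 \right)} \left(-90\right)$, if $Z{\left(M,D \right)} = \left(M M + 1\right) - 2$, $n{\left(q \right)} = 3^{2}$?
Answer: $-29086$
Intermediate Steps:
$n{\left(q \right)} = 9$
$I{\left(t,h \right)} = t^{2} - 2 h$
$Z{\left(M,D \right)} = -1 + M^{2}$ ($Z{\left(M,D \right)} = \left(M^{2} + 1\right) + \left(-4 + 2\right) = \left(1 + M^{2}\right) - 2 = -1 + M^{2}$)
$-16 + Z{\left(I{\left(6,n{\left(-3 \right)} \right)},12 \right)} \left(-90\right) = -16 + \left(-1 + \left(6^{2} - 18\right)^{2}\right) \left(-90\right) = -16 + \left(-1 + \left(36 - 18\right)^{2}\right) \left(-90\right) = -16 + \left(-1 + 18^{2}\right) \left(-90\right) = -16 + \left(-1 + 324\right) \left(-90\right) = -16 + 323 \left(-90\right) = -16 - 29070 = -29086$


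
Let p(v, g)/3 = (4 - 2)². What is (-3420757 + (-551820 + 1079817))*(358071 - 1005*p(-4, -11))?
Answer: -1000926780360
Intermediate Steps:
p(v, g) = 12 (p(v, g) = 3*(4 - 2)² = 3*2² = 3*4 = 12)
(-3420757 + (-551820 + 1079817))*(358071 - 1005*p(-4, -11)) = (-3420757 + (-551820 + 1079817))*(358071 - 1005*12) = (-3420757 + 527997)*(358071 - 12060) = -2892760*346011 = -1000926780360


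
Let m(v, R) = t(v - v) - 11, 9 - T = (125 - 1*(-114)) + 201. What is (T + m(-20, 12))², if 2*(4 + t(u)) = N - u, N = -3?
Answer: 801025/4 ≈ 2.0026e+5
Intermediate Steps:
T = -431 (T = 9 - ((125 - 1*(-114)) + 201) = 9 - ((125 + 114) + 201) = 9 - (239 + 201) = 9 - 1*440 = 9 - 440 = -431)
t(u) = -11/2 - u/2 (t(u) = -4 + (-3 - u)/2 = -4 + (-3/2 - u/2) = -11/2 - u/2)
m(v, R) = -33/2 (m(v, R) = (-11/2 - (v - v)/2) - 11 = (-11/2 - ½*0) - 11 = (-11/2 + 0) - 11 = -11/2 - 11 = -33/2)
(T + m(-20, 12))² = (-431 - 33/2)² = (-895/2)² = 801025/4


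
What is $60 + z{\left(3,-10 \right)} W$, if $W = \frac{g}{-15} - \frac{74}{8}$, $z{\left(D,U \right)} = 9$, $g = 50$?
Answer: $- \frac{213}{4} \approx -53.25$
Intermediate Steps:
$W = - \frac{151}{12}$ ($W = \frac{50}{-15} - \frac{74}{8} = 50 \left(- \frac{1}{15}\right) - \frac{37}{4} = - \frac{10}{3} - \frac{37}{4} = - \frac{151}{12} \approx -12.583$)
$60 + z{\left(3,-10 \right)} W = 60 + 9 \left(- \frac{151}{12}\right) = 60 - \frac{453}{4} = - \frac{213}{4}$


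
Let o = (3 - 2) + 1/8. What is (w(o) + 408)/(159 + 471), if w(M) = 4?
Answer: 206/315 ≈ 0.65397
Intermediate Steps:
o = 9/8 (o = 1 + ⅛ = 9/8 ≈ 1.1250)
(w(o) + 408)/(159 + 471) = (4 + 408)/(159 + 471) = 412/630 = 412*(1/630) = 206/315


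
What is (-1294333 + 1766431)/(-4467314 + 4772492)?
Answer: 78683/50863 ≈ 1.5470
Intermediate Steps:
(-1294333 + 1766431)/(-4467314 + 4772492) = 472098/305178 = 472098*(1/305178) = 78683/50863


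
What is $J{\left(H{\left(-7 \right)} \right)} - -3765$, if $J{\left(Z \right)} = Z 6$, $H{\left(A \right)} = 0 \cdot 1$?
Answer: $3765$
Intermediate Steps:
$H{\left(A \right)} = 0$
$J{\left(Z \right)} = 6 Z$
$J{\left(H{\left(-7 \right)} \right)} - -3765 = 6 \cdot 0 - -3765 = 0 + 3765 = 3765$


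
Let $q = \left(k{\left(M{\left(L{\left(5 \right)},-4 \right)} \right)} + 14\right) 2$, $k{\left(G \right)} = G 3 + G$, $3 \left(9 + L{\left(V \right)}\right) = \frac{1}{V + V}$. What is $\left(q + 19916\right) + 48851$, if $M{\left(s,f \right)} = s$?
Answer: $\frac{1030849}{15} \approx 68723.0$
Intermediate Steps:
$L{\left(V \right)} = -9 + \frac{1}{6 V}$ ($L{\left(V \right)} = -9 + \frac{1}{3 \left(V + V\right)} = -9 + \frac{1}{3 \cdot 2 V} = -9 + \frac{\frac{1}{2} \frac{1}{V}}{3} = -9 + \frac{1}{6 V}$)
$k{\left(G \right)} = 4 G$ ($k{\left(G \right)} = 3 G + G = 4 G$)
$q = - \frac{656}{15}$ ($q = \left(4 \left(-9 + \frac{1}{6 \cdot 5}\right) + 14\right) 2 = \left(4 \left(-9 + \frac{1}{6} \cdot \frac{1}{5}\right) + 14\right) 2 = \left(4 \left(-9 + \frac{1}{30}\right) + 14\right) 2 = \left(4 \left(- \frac{269}{30}\right) + 14\right) 2 = \left(- \frac{538}{15} + 14\right) 2 = \left(- \frac{328}{15}\right) 2 = - \frac{656}{15} \approx -43.733$)
$\left(q + 19916\right) + 48851 = \left(- \frac{656}{15} + 19916\right) + 48851 = \frac{298084}{15} + 48851 = \frac{1030849}{15}$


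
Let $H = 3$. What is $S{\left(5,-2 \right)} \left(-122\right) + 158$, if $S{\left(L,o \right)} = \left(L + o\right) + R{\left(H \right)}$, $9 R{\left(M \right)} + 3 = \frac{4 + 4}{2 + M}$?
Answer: $- \frac{8506}{45} \approx -189.02$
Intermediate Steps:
$R{\left(M \right)} = - \frac{1}{3} + \frac{8}{9 \left(2 + M\right)}$ ($R{\left(M \right)} = - \frac{1}{3} + \frac{\left(4 + 4\right) \frac{1}{2 + M}}{9} = - \frac{1}{3} + \frac{8 \frac{1}{2 + M}}{9} = - \frac{1}{3} + \frac{8}{9 \left(2 + M\right)}$)
$S{\left(L,o \right)} = - \frac{7}{45} + L + o$ ($S{\left(L,o \right)} = \left(L + o\right) + \frac{2 - 9}{9 \left(2 + 3\right)} = \left(L + o\right) + \frac{2 - 9}{9 \cdot 5} = \left(L + o\right) + \frac{1}{9} \cdot \frac{1}{5} \left(-7\right) = \left(L + o\right) - \frac{7}{45} = - \frac{7}{45} + L + o$)
$S{\left(5,-2 \right)} \left(-122\right) + 158 = \left(- \frac{7}{45} + 5 - 2\right) \left(-122\right) + 158 = \frac{128}{45} \left(-122\right) + 158 = - \frac{15616}{45} + 158 = - \frac{8506}{45}$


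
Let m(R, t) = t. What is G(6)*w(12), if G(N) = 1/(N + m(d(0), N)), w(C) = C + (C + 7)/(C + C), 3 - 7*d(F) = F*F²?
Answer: 307/288 ≈ 1.0660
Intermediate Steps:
d(F) = 3/7 - F³/7 (d(F) = 3/7 - F*F²/7 = 3/7 - F³/7)
w(C) = C + (7 + C)/(2*C) (w(C) = C + (7 + C)/((2*C)) = C + (7 + C)*(1/(2*C)) = C + (7 + C)/(2*C))
G(N) = 1/(2*N) (G(N) = 1/(N + N) = 1/(2*N))
G(6)*w(12) = ((½)/6)*(½ + 12 + (7/2)/12) = ((½)*(⅙))*(½ + 12 + (7/2)*(1/12)) = (½ + 12 + 7/24)/12 = (1/12)*(307/24) = 307/288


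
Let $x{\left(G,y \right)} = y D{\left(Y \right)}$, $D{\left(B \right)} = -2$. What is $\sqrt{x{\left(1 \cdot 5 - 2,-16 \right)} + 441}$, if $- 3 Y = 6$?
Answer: $\sqrt{473} \approx 21.749$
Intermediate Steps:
$Y = -2$ ($Y = \left(- \frac{1}{3}\right) 6 = -2$)
$x{\left(G,y \right)} = - 2 y$ ($x{\left(G,y \right)} = y \left(-2\right) = - 2 y$)
$\sqrt{x{\left(1 \cdot 5 - 2,-16 \right)} + 441} = \sqrt{\left(-2\right) \left(-16\right) + 441} = \sqrt{32 + 441} = \sqrt{473}$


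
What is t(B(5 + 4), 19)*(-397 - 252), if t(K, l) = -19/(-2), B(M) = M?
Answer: -12331/2 ≈ -6165.5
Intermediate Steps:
t(K, l) = 19/2 (t(K, l) = -19*(-½) = 19/2)
t(B(5 + 4), 19)*(-397 - 252) = 19*(-397 - 252)/2 = (19/2)*(-649) = -12331/2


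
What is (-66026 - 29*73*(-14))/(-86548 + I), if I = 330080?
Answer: -9097/60883 ≈ -0.14942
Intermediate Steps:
(-66026 - 29*73*(-14))/(-86548 + I) = (-66026 - 29*73*(-14))/(-86548 + 330080) = (-66026 - 2117*(-14))/243532 = (-66026 + 29638)*(1/243532) = -36388*1/243532 = -9097/60883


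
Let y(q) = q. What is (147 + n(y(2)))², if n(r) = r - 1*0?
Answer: 22201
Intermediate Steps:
n(r) = r (n(r) = r + 0 = r)
(147 + n(y(2)))² = (147 + 2)² = 149² = 22201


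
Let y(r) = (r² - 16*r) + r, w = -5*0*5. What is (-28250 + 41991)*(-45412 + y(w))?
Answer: -624006292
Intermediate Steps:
w = 0 (w = 0*5 = 0)
y(r) = r² - 15*r
(-28250 + 41991)*(-45412 + y(w)) = (-28250 + 41991)*(-45412 + 0*(-15 + 0)) = 13741*(-45412 + 0*(-15)) = 13741*(-45412 + 0) = 13741*(-45412) = -624006292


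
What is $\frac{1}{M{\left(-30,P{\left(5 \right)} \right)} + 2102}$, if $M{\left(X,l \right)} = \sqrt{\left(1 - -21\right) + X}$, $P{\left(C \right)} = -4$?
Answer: $\frac{1051}{2209206} - \frac{i \sqrt{2}}{2209206} \approx 0.00047574 - 6.4015 \cdot 10^{-7} i$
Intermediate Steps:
$M{\left(X,l \right)} = \sqrt{22 + X}$ ($M{\left(X,l \right)} = \sqrt{\left(1 + 21\right) + X} = \sqrt{22 + X}$)
$\frac{1}{M{\left(-30,P{\left(5 \right)} \right)} + 2102} = \frac{1}{\sqrt{22 - 30} + 2102} = \frac{1}{\sqrt{-8} + 2102} = \frac{1}{2 i \sqrt{2} + 2102} = \frac{1}{2102 + 2 i \sqrt{2}}$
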